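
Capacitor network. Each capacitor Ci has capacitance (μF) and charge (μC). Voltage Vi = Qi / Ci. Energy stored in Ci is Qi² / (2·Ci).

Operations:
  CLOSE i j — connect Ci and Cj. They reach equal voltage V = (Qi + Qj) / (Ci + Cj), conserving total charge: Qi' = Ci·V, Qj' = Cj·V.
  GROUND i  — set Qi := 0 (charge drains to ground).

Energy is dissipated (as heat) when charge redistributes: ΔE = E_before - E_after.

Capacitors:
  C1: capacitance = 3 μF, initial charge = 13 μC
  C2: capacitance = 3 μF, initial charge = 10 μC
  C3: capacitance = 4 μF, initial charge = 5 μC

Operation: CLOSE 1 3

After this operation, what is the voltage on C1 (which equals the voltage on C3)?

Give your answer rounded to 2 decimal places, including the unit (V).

Initial: C1(3μF, Q=13μC, V=4.33V), C2(3μF, Q=10μC, V=3.33V), C3(4μF, Q=5μC, V=1.25V)
Op 1: CLOSE 1-3: Q_total=18.00, C_total=7.00, V=2.57; Q1=7.71, Q3=10.29; dissipated=8.149

Answer: 2.57 V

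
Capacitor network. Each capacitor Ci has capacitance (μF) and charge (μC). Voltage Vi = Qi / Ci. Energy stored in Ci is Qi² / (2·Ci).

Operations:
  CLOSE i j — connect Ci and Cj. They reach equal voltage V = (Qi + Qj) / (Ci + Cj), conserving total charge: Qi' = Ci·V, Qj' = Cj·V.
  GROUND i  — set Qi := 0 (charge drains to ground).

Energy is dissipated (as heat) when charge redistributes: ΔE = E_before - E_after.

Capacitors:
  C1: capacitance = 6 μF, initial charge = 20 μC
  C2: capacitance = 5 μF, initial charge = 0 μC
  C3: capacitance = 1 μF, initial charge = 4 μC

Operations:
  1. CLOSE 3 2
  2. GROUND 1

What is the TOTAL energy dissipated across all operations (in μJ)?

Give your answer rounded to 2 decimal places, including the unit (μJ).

Initial: C1(6μF, Q=20μC, V=3.33V), C2(5μF, Q=0μC, V=0.00V), C3(1μF, Q=4μC, V=4.00V)
Op 1: CLOSE 3-2: Q_total=4.00, C_total=6.00, V=0.67; Q3=0.67, Q2=3.33; dissipated=6.667
Op 2: GROUND 1: Q1=0; energy lost=33.333
Total dissipated: 40.000 μJ

Answer: 40.00 μJ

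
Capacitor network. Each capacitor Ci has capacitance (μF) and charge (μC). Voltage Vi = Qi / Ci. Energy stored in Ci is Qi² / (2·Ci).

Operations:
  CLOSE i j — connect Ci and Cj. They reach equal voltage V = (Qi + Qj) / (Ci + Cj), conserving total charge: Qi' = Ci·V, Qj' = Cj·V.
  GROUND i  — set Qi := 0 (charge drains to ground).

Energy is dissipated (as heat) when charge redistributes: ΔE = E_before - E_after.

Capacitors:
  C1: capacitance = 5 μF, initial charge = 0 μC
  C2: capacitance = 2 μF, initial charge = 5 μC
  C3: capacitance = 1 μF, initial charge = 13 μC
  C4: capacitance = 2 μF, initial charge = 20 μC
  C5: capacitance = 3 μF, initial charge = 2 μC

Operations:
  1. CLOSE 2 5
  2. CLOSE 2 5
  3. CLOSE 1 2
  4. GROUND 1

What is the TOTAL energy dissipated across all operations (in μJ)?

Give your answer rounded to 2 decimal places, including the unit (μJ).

Answer: 3.82 μJ

Derivation:
Initial: C1(5μF, Q=0μC, V=0.00V), C2(2μF, Q=5μC, V=2.50V), C3(1μF, Q=13μC, V=13.00V), C4(2μF, Q=20μC, V=10.00V), C5(3μF, Q=2μC, V=0.67V)
Op 1: CLOSE 2-5: Q_total=7.00, C_total=5.00, V=1.40; Q2=2.80, Q5=4.20; dissipated=2.017
Op 2: CLOSE 2-5: Q_total=7.00, C_total=5.00, V=1.40; Q2=2.80, Q5=4.20; dissipated=0.000
Op 3: CLOSE 1-2: Q_total=2.80, C_total=7.00, V=0.40; Q1=2.00, Q2=0.80; dissipated=1.400
Op 4: GROUND 1: Q1=0; energy lost=0.400
Total dissipated: 3.817 μJ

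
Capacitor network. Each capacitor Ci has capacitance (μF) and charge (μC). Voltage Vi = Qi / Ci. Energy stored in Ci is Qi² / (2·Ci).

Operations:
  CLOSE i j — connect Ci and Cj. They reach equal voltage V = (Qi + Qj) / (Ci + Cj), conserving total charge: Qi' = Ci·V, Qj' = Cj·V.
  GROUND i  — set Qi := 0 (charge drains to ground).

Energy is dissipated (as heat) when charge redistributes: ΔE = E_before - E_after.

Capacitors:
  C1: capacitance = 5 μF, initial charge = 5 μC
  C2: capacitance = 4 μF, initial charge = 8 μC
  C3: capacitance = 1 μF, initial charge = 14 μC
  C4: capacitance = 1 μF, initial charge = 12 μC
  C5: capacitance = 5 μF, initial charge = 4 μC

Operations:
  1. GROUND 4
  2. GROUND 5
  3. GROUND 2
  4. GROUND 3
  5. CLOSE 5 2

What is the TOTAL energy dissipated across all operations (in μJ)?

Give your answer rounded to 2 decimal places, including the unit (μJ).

Answer: 179.60 μJ

Derivation:
Initial: C1(5μF, Q=5μC, V=1.00V), C2(4μF, Q=8μC, V=2.00V), C3(1μF, Q=14μC, V=14.00V), C4(1μF, Q=12μC, V=12.00V), C5(5μF, Q=4μC, V=0.80V)
Op 1: GROUND 4: Q4=0; energy lost=72.000
Op 2: GROUND 5: Q5=0; energy lost=1.600
Op 3: GROUND 2: Q2=0; energy lost=8.000
Op 4: GROUND 3: Q3=0; energy lost=98.000
Op 5: CLOSE 5-2: Q_total=0.00, C_total=9.00, V=0.00; Q5=0.00, Q2=0.00; dissipated=0.000
Total dissipated: 179.600 μJ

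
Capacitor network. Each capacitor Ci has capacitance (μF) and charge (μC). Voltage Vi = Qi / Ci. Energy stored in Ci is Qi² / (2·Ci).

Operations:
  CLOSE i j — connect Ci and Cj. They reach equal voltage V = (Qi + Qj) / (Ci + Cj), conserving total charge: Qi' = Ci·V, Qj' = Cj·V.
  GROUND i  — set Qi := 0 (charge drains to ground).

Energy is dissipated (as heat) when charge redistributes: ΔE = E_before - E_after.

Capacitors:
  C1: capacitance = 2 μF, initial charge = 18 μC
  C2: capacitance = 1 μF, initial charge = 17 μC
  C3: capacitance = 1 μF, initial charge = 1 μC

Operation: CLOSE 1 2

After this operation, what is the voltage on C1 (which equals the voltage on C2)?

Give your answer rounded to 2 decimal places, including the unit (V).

Initial: C1(2μF, Q=18μC, V=9.00V), C2(1μF, Q=17μC, V=17.00V), C3(1μF, Q=1μC, V=1.00V)
Op 1: CLOSE 1-2: Q_total=35.00, C_total=3.00, V=11.67; Q1=23.33, Q2=11.67; dissipated=21.333

Answer: 11.67 V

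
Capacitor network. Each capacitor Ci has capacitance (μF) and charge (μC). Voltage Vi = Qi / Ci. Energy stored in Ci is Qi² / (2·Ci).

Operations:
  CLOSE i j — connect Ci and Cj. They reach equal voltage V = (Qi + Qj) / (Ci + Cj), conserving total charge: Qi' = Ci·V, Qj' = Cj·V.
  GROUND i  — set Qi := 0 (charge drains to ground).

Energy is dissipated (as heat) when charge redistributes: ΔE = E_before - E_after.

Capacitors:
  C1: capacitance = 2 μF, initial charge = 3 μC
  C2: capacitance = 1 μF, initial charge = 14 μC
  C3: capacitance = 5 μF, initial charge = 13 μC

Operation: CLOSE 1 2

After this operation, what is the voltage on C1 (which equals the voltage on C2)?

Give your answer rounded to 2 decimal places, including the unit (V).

Answer: 5.67 V

Derivation:
Initial: C1(2μF, Q=3μC, V=1.50V), C2(1μF, Q=14μC, V=14.00V), C3(5μF, Q=13μC, V=2.60V)
Op 1: CLOSE 1-2: Q_total=17.00, C_total=3.00, V=5.67; Q1=11.33, Q2=5.67; dissipated=52.083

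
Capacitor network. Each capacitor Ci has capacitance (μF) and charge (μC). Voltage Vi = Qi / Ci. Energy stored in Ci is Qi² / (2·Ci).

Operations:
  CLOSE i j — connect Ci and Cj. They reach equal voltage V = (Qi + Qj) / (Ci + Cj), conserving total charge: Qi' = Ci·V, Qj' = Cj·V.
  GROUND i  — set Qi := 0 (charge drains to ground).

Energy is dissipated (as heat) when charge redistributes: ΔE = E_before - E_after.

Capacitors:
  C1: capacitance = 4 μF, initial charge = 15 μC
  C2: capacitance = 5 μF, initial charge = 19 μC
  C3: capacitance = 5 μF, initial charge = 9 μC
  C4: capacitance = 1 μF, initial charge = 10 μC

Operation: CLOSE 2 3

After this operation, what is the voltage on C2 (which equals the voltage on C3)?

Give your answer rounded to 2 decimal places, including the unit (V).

Answer: 2.80 V

Derivation:
Initial: C1(4μF, Q=15μC, V=3.75V), C2(5μF, Q=19μC, V=3.80V), C3(5μF, Q=9μC, V=1.80V), C4(1μF, Q=10μC, V=10.00V)
Op 1: CLOSE 2-3: Q_total=28.00, C_total=10.00, V=2.80; Q2=14.00, Q3=14.00; dissipated=5.000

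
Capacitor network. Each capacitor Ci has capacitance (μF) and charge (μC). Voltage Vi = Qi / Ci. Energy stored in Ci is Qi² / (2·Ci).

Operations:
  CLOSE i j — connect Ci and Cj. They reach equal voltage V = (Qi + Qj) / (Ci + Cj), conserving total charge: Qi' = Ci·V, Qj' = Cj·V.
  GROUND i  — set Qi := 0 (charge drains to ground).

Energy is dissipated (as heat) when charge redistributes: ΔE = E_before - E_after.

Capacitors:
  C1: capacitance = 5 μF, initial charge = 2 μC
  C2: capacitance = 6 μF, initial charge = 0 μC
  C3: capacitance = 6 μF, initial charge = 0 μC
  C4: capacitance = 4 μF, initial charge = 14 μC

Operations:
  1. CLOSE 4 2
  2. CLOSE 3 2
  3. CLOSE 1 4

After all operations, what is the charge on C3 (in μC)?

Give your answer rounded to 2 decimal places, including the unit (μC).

Initial: C1(5μF, Q=2μC, V=0.40V), C2(6μF, Q=0μC, V=0.00V), C3(6μF, Q=0μC, V=0.00V), C4(4μF, Q=14μC, V=3.50V)
Op 1: CLOSE 4-2: Q_total=14.00, C_total=10.00, V=1.40; Q4=5.60, Q2=8.40; dissipated=14.700
Op 2: CLOSE 3-2: Q_total=8.40, C_total=12.00, V=0.70; Q3=4.20, Q2=4.20; dissipated=2.940
Op 3: CLOSE 1-4: Q_total=7.60, C_total=9.00, V=0.84; Q1=4.22, Q4=3.38; dissipated=1.111
Final charges: Q1=4.22, Q2=4.20, Q3=4.20, Q4=3.38

Answer: 4.20 μC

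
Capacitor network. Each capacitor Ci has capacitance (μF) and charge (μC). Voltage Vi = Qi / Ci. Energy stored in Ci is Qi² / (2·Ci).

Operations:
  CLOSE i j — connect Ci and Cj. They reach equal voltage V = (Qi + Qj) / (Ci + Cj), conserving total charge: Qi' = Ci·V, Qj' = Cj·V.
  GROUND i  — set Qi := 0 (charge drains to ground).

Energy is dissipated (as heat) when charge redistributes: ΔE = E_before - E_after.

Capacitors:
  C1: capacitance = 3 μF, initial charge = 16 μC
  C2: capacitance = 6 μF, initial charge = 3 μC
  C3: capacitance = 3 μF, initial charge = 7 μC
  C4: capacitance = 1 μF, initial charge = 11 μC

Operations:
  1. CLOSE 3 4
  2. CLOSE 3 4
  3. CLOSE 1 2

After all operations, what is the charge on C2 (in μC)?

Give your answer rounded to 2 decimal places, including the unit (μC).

Initial: C1(3μF, Q=16μC, V=5.33V), C2(6μF, Q=3μC, V=0.50V), C3(3μF, Q=7μC, V=2.33V), C4(1μF, Q=11μC, V=11.00V)
Op 1: CLOSE 3-4: Q_total=18.00, C_total=4.00, V=4.50; Q3=13.50, Q4=4.50; dissipated=28.167
Op 2: CLOSE 3-4: Q_total=18.00, C_total=4.00, V=4.50; Q3=13.50, Q4=4.50; dissipated=0.000
Op 3: CLOSE 1-2: Q_total=19.00, C_total=9.00, V=2.11; Q1=6.33, Q2=12.67; dissipated=23.361
Final charges: Q1=6.33, Q2=12.67, Q3=13.50, Q4=4.50

Answer: 12.67 μC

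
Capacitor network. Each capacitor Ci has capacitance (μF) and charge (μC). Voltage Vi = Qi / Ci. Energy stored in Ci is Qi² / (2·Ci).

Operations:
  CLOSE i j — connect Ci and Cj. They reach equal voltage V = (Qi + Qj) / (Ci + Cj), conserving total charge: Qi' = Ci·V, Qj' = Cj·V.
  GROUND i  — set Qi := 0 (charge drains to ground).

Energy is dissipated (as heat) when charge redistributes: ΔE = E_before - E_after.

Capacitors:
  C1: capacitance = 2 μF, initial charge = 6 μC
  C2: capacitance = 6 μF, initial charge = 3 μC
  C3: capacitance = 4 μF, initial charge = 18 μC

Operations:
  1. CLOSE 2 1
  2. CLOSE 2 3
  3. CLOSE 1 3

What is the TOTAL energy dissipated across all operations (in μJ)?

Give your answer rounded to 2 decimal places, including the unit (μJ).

Answer: 19.57 μJ

Derivation:
Initial: C1(2μF, Q=6μC, V=3.00V), C2(6μF, Q=3μC, V=0.50V), C3(4μF, Q=18μC, V=4.50V)
Op 1: CLOSE 2-1: Q_total=9.00, C_total=8.00, V=1.12; Q2=6.75, Q1=2.25; dissipated=4.688
Op 2: CLOSE 2-3: Q_total=24.75, C_total=10.00, V=2.48; Q2=14.85, Q3=9.90; dissipated=13.669
Op 3: CLOSE 1-3: Q_total=12.15, C_total=6.00, V=2.02; Q1=4.05, Q3=8.10; dissipated=1.215
Total dissipated: 19.571 μJ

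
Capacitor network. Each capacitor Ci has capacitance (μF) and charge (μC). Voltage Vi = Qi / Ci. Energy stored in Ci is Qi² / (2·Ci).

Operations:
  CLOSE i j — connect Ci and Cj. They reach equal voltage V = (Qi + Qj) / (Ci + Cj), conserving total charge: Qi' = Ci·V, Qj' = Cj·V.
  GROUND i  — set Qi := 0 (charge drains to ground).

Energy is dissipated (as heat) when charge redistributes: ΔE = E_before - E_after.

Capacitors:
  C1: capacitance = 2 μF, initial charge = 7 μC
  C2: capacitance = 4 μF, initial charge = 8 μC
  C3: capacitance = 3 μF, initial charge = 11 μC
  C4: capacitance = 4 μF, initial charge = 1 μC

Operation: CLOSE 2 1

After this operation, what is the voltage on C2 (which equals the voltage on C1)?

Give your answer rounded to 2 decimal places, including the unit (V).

Initial: C1(2μF, Q=7μC, V=3.50V), C2(4μF, Q=8μC, V=2.00V), C3(3μF, Q=11μC, V=3.67V), C4(4μF, Q=1μC, V=0.25V)
Op 1: CLOSE 2-1: Q_total=15.00, C_total=6.00, V=2.50; Q2=10.00, Q1=5.00; dissipated=1.500

Answer: 2.50 V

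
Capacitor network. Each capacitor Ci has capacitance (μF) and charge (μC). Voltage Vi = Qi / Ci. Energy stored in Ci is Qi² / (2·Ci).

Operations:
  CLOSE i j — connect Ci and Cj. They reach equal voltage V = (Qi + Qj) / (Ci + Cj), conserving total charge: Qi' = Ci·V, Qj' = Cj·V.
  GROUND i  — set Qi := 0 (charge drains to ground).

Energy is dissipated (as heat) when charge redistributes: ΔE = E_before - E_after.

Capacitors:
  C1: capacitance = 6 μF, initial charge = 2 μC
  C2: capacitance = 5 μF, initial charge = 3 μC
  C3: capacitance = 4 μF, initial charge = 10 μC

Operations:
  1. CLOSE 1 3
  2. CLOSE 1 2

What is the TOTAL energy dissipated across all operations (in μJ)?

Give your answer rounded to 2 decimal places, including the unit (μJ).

Answer: 6.12 μJ

Derivation:
Initial: C1(6μF, Q=2μC, V=0.33V), C2(5μF, Q=3μC, V=0.60V), C3(4μF, Q=10μC, V=2.50V)
Op 1: CLOSE 1-3: Q_total=12.00, C_total=10.00, V=1.20; Q1=7.20, Q3=4.80; dissipated=5.633
Op 2: CLOSE 1-2: Q_total=10.20, C_total=11.00, V=0.93; Q1=5.56, Q2=4.64; dissipated=0.491
Total dissipated: 6.124 μJ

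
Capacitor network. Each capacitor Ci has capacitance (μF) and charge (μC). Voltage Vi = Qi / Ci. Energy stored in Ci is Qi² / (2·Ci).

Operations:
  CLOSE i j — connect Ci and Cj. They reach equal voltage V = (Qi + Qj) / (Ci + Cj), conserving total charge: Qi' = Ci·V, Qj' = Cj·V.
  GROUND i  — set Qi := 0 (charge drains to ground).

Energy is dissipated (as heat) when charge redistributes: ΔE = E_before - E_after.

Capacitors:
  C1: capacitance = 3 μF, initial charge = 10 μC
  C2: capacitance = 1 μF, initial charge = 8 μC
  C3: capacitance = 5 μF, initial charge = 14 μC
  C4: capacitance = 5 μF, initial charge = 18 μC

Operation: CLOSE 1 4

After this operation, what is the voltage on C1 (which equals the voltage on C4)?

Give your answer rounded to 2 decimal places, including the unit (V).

Answer: 3.50 V

Derivation:
Initial: C1(3μF, Q=10μC, V=3.33V), C2(1μF, Q=8μC, V=8.00V), C3(5μF, Q=14μC, V=2.80V), C4(5μF, Q=18μC, V=3.60V)
Op 1: CLOSE 1-4: Q_total=28.00, C_total=8.00, V=3.50; Q1=10.50, Q4=17.50; dissipated=0.067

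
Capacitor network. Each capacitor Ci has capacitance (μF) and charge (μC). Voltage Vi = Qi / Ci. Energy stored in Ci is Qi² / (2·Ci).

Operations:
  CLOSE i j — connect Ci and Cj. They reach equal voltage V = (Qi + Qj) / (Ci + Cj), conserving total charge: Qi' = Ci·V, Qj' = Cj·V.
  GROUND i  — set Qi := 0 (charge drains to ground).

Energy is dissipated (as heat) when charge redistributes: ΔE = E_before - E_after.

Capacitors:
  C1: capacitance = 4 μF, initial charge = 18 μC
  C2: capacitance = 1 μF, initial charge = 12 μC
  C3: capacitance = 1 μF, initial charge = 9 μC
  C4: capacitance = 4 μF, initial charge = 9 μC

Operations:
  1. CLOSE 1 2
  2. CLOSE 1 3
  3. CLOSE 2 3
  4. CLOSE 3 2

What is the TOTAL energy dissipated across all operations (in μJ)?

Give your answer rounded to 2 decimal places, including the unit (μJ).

Answer: 26.19 μJ

Derivation:
Initial: C1(4μF, Q=18μC, V=4.50V), C2(1μF, Q=12μC, V=12.00V), C3(1μF, Q=9μC, V=9.00V), C4(4μF, Q=9μC, V=2.25V)
Op 1: CLOSE 1-2: Q_total=30.00, C_total=5.00, V=6.00; Q1=24.00, Q2=6.00; dissipated=22.500
Op 2: CLOSE 1-3: Q_total=33.00, C_total=5.00, V=6.60; Q1=26.40, Q3=6.60; dissipated=3.600
Op 3: CLOSE 2-3: Q_total=12.60, C_total=2.00, V=6.30; Q2=6.30, Q3=6.30; dissipated=0.090
Op 4: CLOSE 3-2: Q_total=12.60, C_total=2.00, V=6.30; Q3=6.30, Q2=6.30; dissipated=0.000
Total dissipated: 26.190 μJ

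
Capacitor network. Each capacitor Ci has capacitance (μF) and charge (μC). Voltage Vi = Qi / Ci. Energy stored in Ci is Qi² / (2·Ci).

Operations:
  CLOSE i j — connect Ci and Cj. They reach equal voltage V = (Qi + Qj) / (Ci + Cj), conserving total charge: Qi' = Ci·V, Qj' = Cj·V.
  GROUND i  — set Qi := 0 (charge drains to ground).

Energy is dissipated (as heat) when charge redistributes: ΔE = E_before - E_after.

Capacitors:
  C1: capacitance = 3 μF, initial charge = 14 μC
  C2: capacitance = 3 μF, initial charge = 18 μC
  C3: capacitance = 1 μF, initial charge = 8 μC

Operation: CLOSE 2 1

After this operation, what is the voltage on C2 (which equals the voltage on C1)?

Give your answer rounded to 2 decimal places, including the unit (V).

Answer: 5.33 V

Derivation:
Initial: C1(3μF, Q=14μC, V=4.67V), C2(3μF, Q=18μC, V=6.00V), C3(1μF, Q=8μC, V=8.00V)
Op 1: CLOSE 2-1: Q_total=32.00, C_total=6.00, V=5.33; Q2=16.00, Q1=16.00; dissipated=1.333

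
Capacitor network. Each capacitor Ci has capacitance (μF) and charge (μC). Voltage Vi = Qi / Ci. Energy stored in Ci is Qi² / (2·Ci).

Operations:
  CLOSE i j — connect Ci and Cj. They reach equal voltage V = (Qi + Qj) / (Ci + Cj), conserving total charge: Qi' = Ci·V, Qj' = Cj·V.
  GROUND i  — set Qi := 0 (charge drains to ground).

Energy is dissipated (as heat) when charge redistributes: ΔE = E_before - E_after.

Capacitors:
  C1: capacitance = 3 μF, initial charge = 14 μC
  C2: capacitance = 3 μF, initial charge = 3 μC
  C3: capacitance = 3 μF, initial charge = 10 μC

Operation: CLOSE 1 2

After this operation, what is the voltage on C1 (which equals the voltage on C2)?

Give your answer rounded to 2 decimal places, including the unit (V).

Initial: C1(3μF, Q=14μC, V=4.67V), C2(3μF, Q=3μC, V=1.00V), C3(3μF, Q=10μC, V=3.33V)
Op 1: CLOSE 1-2: Q_total=17.00, C_total=6.00, V=2.83; Q1=8.50, Q2=8.50; dissipated=10.083

Answer: 2.83 V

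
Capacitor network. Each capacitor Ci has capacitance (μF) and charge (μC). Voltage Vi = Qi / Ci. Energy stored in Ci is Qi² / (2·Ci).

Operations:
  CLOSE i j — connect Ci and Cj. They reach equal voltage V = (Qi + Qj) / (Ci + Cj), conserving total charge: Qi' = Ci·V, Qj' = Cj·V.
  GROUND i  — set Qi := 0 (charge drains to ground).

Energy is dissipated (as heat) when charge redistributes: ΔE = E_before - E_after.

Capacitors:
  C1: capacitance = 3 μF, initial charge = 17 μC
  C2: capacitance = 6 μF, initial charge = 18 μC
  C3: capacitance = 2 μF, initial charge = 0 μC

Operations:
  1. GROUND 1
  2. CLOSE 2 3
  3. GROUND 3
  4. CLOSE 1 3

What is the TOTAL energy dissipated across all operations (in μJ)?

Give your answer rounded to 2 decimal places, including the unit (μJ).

Initial: C1(3μF, Q=17μC, V=5.67V), C2(6μF, Q=18μC, V=3.00V), C3(2μF, Q=0μC, V=0.00V)
Op 1: GROUND 1: Q1=0; energy lost=48.167
Op 2: CLOSE 2-3: Q_total=18.00, C_total=8.00, V=2.25; Q2=13.50, Q3=4.50; dissipated=6.750
Op 3: GROUND 3: Q3=0; energy lost=5.062
Op 4: CLOSE 1-3: Q_total=0.00, C_total=5.00, V=0.00; Q1=0.00, Q3=0.00; dissipated=0.000
Total dissipated: 59.979 μJ

Answer: 59.98 μJ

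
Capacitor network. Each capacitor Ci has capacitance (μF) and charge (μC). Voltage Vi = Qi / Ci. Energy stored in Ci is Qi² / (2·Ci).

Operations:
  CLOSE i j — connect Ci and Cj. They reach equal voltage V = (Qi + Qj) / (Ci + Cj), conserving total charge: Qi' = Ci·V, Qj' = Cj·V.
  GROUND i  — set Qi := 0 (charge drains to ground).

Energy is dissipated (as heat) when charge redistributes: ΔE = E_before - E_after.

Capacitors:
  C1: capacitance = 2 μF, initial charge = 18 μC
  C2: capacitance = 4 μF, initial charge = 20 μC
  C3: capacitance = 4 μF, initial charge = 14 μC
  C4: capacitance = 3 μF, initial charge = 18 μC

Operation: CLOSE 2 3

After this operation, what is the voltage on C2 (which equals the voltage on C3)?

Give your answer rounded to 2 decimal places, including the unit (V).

Answer: 4.25 V

Derivation:
Initial: C1(2μF, Q=18μC, V=9.00V), C2(4μF, Q=20μC, V=5.00V), C3(4μF, Q=14μC, V=3.50V), C4(3μF, Q=18μC, V=6.00V)
Op 1: CLOSE 2-3: Q_total=34.00, C_total=8.00, V=4.25; Q2=17.00, Q3=17.00; dissipated=2.250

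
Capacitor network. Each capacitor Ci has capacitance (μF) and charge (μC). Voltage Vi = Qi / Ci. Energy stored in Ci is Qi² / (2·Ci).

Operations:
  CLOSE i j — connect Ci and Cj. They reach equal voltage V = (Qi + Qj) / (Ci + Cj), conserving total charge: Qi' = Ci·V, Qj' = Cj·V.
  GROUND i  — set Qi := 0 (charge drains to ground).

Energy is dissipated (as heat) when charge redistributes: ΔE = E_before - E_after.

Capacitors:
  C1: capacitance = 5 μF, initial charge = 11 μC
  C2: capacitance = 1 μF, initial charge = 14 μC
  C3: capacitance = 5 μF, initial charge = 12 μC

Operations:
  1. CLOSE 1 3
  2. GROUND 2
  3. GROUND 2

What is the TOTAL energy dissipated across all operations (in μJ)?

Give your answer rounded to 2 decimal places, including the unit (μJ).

Answer: 98.05 μJ

Derivation:
Initial: C1(5μF, Q=11μC, V=2.20V), C2(1μF, Q=14μC, V=14.00V), C3(5μF, Q=12μC, V=2.40V)
Op 1: CLOSE 1-3: Q_total=23.00, C_total=10.00, V=2.30; Q1=11.50, Q3=11.50; dissipated=0.050
Op 2: GROUND 2: Q2=0; energy lost=98.000
Op 3: GROUND 2: Q2=0; energy lost=0.000
Total dissipated: 98.050 μJ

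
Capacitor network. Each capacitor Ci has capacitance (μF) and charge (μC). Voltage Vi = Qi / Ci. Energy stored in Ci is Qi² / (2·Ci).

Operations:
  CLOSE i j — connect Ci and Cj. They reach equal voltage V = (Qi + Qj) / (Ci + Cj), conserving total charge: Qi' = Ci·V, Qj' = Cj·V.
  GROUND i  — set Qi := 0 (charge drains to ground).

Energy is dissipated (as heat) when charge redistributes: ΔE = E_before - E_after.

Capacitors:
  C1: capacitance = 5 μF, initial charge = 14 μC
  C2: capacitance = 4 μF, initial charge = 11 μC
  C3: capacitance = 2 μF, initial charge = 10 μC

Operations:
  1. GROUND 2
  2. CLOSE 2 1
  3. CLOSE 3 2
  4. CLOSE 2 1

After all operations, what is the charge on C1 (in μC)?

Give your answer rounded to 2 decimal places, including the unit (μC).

Answer: 10.33 μC

Derivation:
Initial: C1(5μF, Q=14μC, V=2.80V), C2(4μF, Q=11μC, V=2.75V), C3(2μF, Q=10μC, V=5.00V)
Op 1: GROUND 2: Q2=0; energy lost=15.125
Op 2: CLOSE 2-1: Q_total=14.00, C_total=9.00, V=1.56; Q2=6.22, Q1=7.78; dissipated=8.711
Op 3: CLOSE 3-2: Q_total=16.22, C_total=6.00, V=2.70; Q3=5.41, Q2=10.81; dissipated=7.909
Op 4: CLOSE 2-1: Q_total=18.59, C_total=9.00, V=2.07; Q2=8.26, Q1=10.33; dissipated=1.465
Final charges: Q1=10.33, Q2=8.26, Q3=5.41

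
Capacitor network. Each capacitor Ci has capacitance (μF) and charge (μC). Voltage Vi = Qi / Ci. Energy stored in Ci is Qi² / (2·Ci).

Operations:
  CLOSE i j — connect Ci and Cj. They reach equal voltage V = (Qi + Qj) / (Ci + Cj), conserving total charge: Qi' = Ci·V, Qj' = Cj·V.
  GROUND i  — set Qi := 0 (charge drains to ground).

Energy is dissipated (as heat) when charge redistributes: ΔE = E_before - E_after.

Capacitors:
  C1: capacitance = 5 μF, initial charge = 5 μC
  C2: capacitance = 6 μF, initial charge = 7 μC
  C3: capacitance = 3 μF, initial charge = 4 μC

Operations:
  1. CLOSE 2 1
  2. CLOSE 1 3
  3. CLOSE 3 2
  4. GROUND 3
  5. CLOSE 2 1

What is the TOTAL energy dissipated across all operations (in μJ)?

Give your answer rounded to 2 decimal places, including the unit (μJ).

Initial: C1(5μF, Q=5μC, V=1.00V), C2(6μF, Q=7μC, V=1.17V), C3(3μF, Q=4μC, V=1.33V)
Op 1: CLOSE 2-1: Q_total=12.00, C_total=11.00, V=1.09; Q2=6.55, Q1=5.45; dissipated=0.038
Op 2: CLOSE 1-3: Q_total=9.45, C_total=8.00, V=1.18; Q1=5.91, Q3=3.55; dissipated=0.055
Op 3: CLOSE 3-2: Q_total=10.09, C_total=9.00, V=1.12; Q3=3.36, Q2=6.73; dissipated=0.008
Op 4: GROUND 3: Q3=0; energy lost=1.886
Op 5: CLOSE 2-1: Q_total=12.64, C_total=11.00, V=1.15; Q2=6.89, Q1=5.74; dissipated=0.005
Total dissipated: 1.992 μJ

Answer: 1.99 μJ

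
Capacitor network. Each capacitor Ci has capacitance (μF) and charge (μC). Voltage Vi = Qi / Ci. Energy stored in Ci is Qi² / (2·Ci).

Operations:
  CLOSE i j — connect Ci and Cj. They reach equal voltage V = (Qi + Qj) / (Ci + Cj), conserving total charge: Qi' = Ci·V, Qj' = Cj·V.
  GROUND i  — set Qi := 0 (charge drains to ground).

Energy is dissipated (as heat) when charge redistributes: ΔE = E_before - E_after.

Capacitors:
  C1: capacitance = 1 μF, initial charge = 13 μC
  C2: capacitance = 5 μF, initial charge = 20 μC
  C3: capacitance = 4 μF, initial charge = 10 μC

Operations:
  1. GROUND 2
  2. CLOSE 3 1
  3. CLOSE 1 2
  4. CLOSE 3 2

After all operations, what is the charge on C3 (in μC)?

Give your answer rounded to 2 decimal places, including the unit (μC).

Initial: C1(1μF, Q=13μC, V=13.00V), C2(5μF, Q=20μC, V=4.00V), C3(4μF, Q=10μC, V=2.50V)
Op 1: GROUND 2: Q2=0; energy lost=40.000
Op 2: CLOSE 3-1: Q_total=23.00, C_total=5.00, V=4.60; Q3=18.40, Q1=4.60; dissipated=44.100
Op 3: CLOSE 1-2: Q_total=4.60, C_total=6.00, V=0.77; Q1=0.77, Q2=3.83; dissipated=8.817
Op 4: CLOSE 3-2: Q_total=22.23, C_total=9.00, V=2.47; Q3=9.88, Q2=12.35; dissipated=16.327
Final charges: Q1=0.77, Q2=12.35, Q3=9.88

Answer: 9.88 μC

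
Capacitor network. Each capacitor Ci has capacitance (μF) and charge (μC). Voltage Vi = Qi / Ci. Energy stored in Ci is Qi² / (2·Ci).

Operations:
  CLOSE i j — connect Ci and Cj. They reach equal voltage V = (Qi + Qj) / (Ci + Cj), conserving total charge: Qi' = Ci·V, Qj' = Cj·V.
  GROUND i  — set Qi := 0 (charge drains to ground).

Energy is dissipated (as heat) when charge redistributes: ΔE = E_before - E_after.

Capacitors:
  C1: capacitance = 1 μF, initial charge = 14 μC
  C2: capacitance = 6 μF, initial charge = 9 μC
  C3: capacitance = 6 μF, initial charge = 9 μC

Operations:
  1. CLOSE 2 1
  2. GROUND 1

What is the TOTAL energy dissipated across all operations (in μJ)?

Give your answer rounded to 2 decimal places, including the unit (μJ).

Answer: 72.36 μJ

Derivation:
Initial: C1(1μF, Q=14μC, V=14.00V), C2(6μF, Q=9μC, V=1.50V), C3(6μF, Q=9μC, V=1.50V)
Op 1: CLOSE 2-1: Q_total=23.00, C_total=7.00, V=3.29; Q2=19.71, Q1=3.29; dissipated=66.964
Op 2: GROUND 1: Q1=0; energy lost=5.398
Total dissipated: 72.362 μJ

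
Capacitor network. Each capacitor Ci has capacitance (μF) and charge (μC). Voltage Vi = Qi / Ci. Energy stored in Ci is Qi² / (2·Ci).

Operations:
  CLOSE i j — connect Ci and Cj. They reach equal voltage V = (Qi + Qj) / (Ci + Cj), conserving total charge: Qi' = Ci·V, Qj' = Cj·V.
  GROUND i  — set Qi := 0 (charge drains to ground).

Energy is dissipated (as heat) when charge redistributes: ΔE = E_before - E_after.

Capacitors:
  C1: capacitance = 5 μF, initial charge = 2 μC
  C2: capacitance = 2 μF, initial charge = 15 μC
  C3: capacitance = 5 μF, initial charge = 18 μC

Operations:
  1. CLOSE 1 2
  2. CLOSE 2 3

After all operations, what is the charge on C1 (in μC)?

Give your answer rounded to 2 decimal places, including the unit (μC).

Initial: C1(5μF, Q=2μC, V=0.40V), C2(2μF, Q=15μC, V=7.50V), C3(5μF, Q=18μC, V=3.60V)
Op 1: CLOSE 1-2: Q_total=17.00, C_total=7.00, V=2.43; Q1=12.14, Q2=4.86; dissipated=36.007
Op 2: CLOSE 2-3: Q_total=22.86, C_total=7.00, V=3.27; Q2=6.53, Q3=16.33; dissipated=0.980
Final charges: Q1=12.14, Q2=6.53, Q3=16.33

Answer: 12.14 μC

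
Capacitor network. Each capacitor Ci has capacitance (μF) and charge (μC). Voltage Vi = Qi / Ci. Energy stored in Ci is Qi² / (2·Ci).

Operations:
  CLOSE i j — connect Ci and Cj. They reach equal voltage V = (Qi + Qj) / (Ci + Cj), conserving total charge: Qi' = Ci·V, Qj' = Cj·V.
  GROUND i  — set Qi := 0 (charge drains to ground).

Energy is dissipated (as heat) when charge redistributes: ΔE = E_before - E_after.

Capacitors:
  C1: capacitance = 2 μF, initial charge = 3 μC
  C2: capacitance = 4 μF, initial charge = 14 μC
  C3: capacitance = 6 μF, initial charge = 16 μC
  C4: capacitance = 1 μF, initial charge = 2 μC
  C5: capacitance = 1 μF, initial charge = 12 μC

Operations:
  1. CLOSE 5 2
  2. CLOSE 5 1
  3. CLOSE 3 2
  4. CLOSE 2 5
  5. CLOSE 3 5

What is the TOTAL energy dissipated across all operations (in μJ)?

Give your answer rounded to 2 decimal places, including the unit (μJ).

Answer: 41.54 μJ

Derivation:
Initial: C1(2μF, Q=3μC, V=1.50V), C2(4μF, Q=14μC, V=3.50V), C3(6μF, Q=16μC, V=2.67V), C4(1μF, Q=2μC, V=2.00V), C5(1μF, Q=12μC, V=12.00V)
Op 1: CLOSE 5-2: Q_total=26.00, C_total=5.00, V=5.20; Q5=5.20, Q2=20.80; dissipated=28.900
Op 2: CLOSE 5-1: Q_total=8.20, C_total=3.00, V=2.73; Q5=2.73, Q1=5.47; dissipated=4.563
Op 3: CLOSE 3-2: Q_total=36.80, C_total=10.00, V=3.68; Q3=22.08, Q2=14.72; dissipated=7.701
Op 4: CLOSE 2-5: Q_total=17.45, C_total=5.00, V=3.49; Q2=13.96, Q5=3.49; dissipated=0.358
Op 5: CLOSE 3-5: Q_total=25.57, C_total=7.00, V=3.65; Q3=21.92, Q5=3.65; dissipated=0.015
Total dissipated: 41.539 μJ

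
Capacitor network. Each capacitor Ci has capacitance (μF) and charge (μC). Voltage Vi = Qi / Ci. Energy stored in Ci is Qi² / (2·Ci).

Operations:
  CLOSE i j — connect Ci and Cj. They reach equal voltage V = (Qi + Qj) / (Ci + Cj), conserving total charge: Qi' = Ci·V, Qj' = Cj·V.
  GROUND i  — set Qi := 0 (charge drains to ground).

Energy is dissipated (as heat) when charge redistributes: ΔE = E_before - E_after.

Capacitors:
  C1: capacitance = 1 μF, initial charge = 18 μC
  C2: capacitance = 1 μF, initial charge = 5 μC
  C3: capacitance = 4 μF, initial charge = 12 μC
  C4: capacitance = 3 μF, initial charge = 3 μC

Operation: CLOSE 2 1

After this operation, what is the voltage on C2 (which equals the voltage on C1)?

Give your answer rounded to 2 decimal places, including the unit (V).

Answer: 11.50 V

Derivation:
Initial: C1(1μF, Q=18μC, V=18.00V), C2(1μF, Q=5μC, V=5.00V), C3(4μF, Q=12μC, V=3.00V), C4(3μF, Q=3μC, V=1.00V)
Op 1: CLOSE 2-1: Q_total=23.00, C_total=2.00, V=11.50; Q2=11.50, Q1=11.50; dissipated=42.250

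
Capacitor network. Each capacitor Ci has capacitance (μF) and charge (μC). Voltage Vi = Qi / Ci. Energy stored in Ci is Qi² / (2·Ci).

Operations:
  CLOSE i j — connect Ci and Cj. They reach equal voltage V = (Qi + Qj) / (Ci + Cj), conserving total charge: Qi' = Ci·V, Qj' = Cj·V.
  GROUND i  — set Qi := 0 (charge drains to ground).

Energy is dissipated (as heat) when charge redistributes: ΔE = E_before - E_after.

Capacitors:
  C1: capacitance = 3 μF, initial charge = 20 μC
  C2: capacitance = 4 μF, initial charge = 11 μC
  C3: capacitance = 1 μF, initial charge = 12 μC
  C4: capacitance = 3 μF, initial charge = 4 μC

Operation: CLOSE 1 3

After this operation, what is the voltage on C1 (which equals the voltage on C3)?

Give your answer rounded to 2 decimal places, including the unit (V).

Answer: 8.00 V

Derivation:
Initial: C1(3μF, Q=20μC, V=6.67V), C2(4μF, Q=11μC, V=2.75V), C3(1μF, Q=12μC, V=12.00V), C4(3μF, Q=4μC, V=1.33V)
Op 1: CLOSE 1-3: Q_total=32.00, C_total=4.00, V=8.00; Q1=24.00, Q3=8.00; dissipated=10.667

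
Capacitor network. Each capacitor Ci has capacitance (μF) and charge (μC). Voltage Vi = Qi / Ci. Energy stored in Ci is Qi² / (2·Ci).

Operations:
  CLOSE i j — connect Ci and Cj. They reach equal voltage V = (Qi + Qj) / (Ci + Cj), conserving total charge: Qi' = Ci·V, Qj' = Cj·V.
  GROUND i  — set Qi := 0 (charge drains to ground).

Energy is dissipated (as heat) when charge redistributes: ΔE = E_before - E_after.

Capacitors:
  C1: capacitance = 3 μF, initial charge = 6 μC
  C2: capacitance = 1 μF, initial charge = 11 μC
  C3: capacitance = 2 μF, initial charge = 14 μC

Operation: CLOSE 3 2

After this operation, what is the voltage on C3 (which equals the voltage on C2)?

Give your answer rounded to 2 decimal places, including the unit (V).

Answer: 8.33 V

Derivation:
Initial: C1(3μF, Q=6μC, V=2.00V), C2(1μF, Q=11μC, V=11.00V), C3(2μF, Q=14μC, V=7.00V)
Op 1: CLOSE 3-2: Q_total=25.00, C_total=3.00, V=8.33; Q3=16.67, Q2=8.33; dissipated=5.333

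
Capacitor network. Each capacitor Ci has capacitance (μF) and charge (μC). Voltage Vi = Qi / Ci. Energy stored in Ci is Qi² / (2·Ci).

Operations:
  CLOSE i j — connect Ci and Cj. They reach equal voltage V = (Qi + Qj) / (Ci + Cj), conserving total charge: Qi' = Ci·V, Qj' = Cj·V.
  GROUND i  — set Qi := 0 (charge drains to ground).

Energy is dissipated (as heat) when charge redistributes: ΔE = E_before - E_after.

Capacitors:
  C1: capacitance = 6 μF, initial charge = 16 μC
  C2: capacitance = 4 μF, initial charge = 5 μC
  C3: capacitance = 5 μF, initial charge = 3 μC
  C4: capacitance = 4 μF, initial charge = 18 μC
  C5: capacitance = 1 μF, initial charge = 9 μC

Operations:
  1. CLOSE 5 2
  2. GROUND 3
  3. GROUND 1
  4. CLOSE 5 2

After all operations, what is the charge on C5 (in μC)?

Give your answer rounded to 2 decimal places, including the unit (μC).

Initial: C1(6μF, Q=16μC, V=2.67V), C2(4μF, Q=5μC, V=1.25V), C3(5μF, Q=3μC, V=0.60V), C4(4μF, Q=18μC, V=4.50V), C5(1μF, Q=9μC, V=9.00V)
Op 1: CLOSE 5-2: Q_total=14.00, C_total=5.00, V=2.80; Q5=2.80, Q2=11.20; dissipated=24.025
Op 2: GROUND 3: Q3=0; energy lost=0.900
Op 3: GROUND 1: Q1=0; energy lost=21.333
Op 4: CLOSE 5-2: Q_total=14.00, C_total=5.00, V=2.80; Q5=2.80, Q2=11.20; dissipated=0.000
Final charges: Q1=0.00, Q2=11.20, Q3=0.00, Q4=18.00, Q5=2.80

Answer: 2.80 μC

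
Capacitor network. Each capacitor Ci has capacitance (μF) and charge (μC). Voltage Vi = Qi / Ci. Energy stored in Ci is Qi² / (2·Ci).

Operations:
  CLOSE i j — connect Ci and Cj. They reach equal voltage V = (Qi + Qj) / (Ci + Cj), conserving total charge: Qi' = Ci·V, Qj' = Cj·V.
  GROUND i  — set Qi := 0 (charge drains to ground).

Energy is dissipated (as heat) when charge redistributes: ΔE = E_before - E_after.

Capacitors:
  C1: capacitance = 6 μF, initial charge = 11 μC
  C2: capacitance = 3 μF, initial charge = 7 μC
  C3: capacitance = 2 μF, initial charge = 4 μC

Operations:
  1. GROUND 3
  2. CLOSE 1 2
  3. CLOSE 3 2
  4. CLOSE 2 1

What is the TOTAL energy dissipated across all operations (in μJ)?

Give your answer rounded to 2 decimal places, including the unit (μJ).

Initial: C1(6μF, Q=11μC, V=1.83V), C2(3μF, Q=7μC, V=2.33V), C3(2μF, Q=4μC, V=2.00V)
Op 1: GROUND 3: Q3=0; energy lost=4.000
Op 2: CLOSE 1-2: Q_total=18.00, C_total=9.00, V=2.00; Q1=12.00, Q2=6.00; dissipated=0.250
Op 3: CLOSE 3-2: Q_total=6.00, C_total=5.00, V=1.20; Q3=2.40, Q2=3.60; dissipated=2.400
Op 4: CLOSE 2-1: Q_total=15.60, C_total=9.00, V=1.73; Q2=5.20, Q1=10.40; dissipated=0.640
Total dissipated: 7.290 μJ

Answer: 7.29 μJ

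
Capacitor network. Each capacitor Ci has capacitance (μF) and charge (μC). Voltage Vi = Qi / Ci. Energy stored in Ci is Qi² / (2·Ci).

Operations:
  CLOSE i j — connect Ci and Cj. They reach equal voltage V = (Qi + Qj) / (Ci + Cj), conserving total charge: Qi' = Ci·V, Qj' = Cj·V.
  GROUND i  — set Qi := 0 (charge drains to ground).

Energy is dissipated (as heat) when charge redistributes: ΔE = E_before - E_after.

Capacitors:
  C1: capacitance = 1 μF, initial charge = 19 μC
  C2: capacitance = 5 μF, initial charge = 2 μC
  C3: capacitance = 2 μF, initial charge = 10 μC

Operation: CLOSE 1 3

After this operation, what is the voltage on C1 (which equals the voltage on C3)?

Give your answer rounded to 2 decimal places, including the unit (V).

Initial: C1(1μF, Q=19μC, V=19.00V), C2(5μF, Q=2μC, V=0.40V), C3(2μF, Q=10μC, V=5.00V)
Op 1: CLOSE 1-3: Q_total=29.00, C_total=3.00, V=9.67; Q1=9.67, Q3=19.33; dissipated=65.333

Answer: 9.67 V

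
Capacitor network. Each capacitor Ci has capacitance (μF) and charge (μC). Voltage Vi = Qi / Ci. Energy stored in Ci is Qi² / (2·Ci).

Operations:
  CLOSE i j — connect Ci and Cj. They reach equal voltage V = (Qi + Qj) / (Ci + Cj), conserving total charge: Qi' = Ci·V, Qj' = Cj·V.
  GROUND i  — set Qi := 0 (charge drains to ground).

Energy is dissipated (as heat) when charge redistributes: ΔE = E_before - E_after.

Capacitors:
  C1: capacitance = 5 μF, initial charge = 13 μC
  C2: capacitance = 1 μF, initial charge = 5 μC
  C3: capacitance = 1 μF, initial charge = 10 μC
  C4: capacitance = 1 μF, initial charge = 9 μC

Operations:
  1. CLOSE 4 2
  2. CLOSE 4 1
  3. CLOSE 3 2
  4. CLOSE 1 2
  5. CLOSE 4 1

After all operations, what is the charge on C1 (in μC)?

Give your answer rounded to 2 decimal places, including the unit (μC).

Initial: C1(5μF, Q=13μC, V=2.60V), C2(1μF, Q=5μC, V=5.00V), C3(1μF, Q=10μC, V=10.00V), C4(1μF, Q=9μC, V=9.00V)
Op 1: CLOSE 4-2: Q_total=14.00, C_total=2.00, V=7.00; Q4=7.00, Q2=7.00; dissipated=4.000
Op 2: CLOSE 4-1: Q_total=20.00, C_total=6.00, V=3.33; Q4=3.33, Q1=16.67; dissipated=8.067
Op 3: CLOSE 3-2: Q_total=17.00, C_total=2.00, V=8.50; Q3=8.50, Q2=8.50; dissipated=2.250
Op 4: CLOSE 1-2: Q_total=25.17, C_total=6.00, V=4.19; Q1=20.97, Q2=4.19; dissipated=11.123
Op 5: CLOSE 4-1: Q_total=24.31, C_total=6.00, V=4.05; Q4=4.05, Q1=20.25; dissipated=0.309
Final charges: Q1=20.25, Q2=4.19, Q3=8.50, Q4=4.05

Answer: 20.25 μC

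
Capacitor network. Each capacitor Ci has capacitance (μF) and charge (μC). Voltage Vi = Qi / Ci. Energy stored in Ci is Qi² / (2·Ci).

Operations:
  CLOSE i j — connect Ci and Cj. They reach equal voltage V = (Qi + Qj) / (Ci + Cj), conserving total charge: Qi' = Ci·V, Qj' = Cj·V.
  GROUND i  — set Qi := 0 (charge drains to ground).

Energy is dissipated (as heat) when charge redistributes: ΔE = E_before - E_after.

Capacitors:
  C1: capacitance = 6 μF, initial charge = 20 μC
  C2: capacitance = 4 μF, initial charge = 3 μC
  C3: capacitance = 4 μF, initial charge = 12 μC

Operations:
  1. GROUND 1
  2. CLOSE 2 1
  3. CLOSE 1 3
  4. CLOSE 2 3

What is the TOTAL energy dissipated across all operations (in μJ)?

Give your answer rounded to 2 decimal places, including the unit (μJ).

Initial: C1(6μF, Q=20μC, V=3.33V), C2(4μF, Q=3μC, V=0.75V), C3(4μF, Q=12μC, V=3.00V)
Op 1: GROUND 1: Q1=0; energy lost=33.333
Op 2: CLOSE 2-1: Q_total=3.00, C_total=10.00, V=0.30; Q2=1.20, Q1=1.80; dissipated=0.675
Op 3: CLOSE 1-3: Q_total=13.80, C_total=10.00, V=1.38; Q1=8.28, Q3=5.52; dissipated=8.748
Op 4: CLOSE 2-3: Q_total=6.72, C_total=8.00, V=0.84; Q2=3.36, Q3=3.36; dissipated=1.166
Total dissipated: 43.923 μJ

Answer: 43.92 μJ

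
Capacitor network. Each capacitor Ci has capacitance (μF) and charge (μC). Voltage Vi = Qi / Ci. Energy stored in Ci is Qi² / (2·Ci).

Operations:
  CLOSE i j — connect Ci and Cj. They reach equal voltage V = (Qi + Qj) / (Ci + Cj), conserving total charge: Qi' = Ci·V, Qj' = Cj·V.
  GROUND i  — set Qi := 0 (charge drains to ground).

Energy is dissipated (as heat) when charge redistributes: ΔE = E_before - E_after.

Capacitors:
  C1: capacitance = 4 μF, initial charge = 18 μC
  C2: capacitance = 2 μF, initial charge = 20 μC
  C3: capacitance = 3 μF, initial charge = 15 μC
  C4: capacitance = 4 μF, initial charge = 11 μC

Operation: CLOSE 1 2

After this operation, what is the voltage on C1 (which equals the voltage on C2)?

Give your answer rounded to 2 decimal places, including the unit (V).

Initial: C1(4μF, Q=18μC, V=4.50V), C2(2μF, Q=20μC, V=10.00V), C3(3μF, Q=15μC, V=5.00V), C4(4μF, Q=11μC, V=2.75V)
Op 1: CLOSE 1-2: Q_total=38.00, C_total=6.00, V=6.33; Q1=25.33, Q2=12.67; dissipated=20.167

Answer: 6.33 V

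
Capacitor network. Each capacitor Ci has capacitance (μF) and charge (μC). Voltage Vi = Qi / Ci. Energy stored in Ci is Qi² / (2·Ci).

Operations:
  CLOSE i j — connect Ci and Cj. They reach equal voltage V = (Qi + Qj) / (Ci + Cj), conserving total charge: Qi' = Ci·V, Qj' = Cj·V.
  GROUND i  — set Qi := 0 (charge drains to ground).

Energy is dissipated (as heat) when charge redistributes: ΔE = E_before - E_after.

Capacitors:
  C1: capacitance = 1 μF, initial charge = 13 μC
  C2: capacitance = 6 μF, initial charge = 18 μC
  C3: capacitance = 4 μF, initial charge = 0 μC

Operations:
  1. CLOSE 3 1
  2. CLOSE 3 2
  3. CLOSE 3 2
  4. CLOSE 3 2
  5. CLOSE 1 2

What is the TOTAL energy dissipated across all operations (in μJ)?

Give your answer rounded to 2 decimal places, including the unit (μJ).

Initial: C1(1μF, Q=13μC, V=13.00V), C2(6μF, Q=18μC, V=3.00V), C3(4μF, Q=0μC, V=0.00V)
Op 1: CLOSE 3-1: Q_total=13.00, C_total=5.00, V=2.60; Q3=10.40, Q1=2.60; dissipated=67.600
Op 2: CLOSE 3-2: Q_total=28.40, C_total=10.00, V=2.84; Q3=11.36, Q2=17.04; dissipated=0.192
Op 3: CLOSE 3-2: Q_total=28.40, C_total=10.00, V=2.84; Q3=11.36, Q2=17.04; dissipated=0.000
Op 4: CLOSE 3-2: Q_total=28.40, C_total=10.00, V=2.84; Q3=11.36, Q2=17.04; dissipated=0.000
Op 5: CLOSE 1-2: Q_total=19.64, C_total=7.00, V=2.81; Q1=2.81, Q2=16.83; dissipated=0.025
Total dissipated: 67.817 μJ

Answer: 67.82 μJ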